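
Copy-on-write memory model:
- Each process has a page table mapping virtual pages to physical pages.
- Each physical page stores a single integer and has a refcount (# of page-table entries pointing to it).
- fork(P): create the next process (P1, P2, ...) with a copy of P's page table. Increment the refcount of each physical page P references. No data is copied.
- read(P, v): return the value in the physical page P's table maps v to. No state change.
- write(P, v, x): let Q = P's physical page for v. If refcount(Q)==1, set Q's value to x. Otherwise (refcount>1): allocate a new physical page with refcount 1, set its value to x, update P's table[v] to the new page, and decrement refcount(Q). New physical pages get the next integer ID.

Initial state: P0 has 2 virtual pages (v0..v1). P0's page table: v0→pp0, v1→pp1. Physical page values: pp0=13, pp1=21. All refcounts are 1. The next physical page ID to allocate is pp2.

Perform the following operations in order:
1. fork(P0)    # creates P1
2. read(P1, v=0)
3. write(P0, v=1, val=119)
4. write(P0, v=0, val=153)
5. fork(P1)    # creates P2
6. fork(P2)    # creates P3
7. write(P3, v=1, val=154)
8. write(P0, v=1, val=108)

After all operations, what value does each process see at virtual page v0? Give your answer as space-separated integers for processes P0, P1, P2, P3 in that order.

Op 1: fork(P0) -> P1. 2 ppages; refcounts: pp0:2 pp1:2
Op 2: read(P1, v0) -> 13. No state change.
Op 3: write(P0, v1, 119). refcount(pp1)=2>1 -> COPY to pp2. 3 ppages; refcounts: pp0:2 pp1:1 pp2:1
Op 4: write(P0, v0, 153). refcount(pp0)=2>1 -> COPY to pp3. 4 ppages; refcounts: pp0:1 pp1:1 pp2:1 pp3:1
Op 5: fork(P1) -> P2. 4 ppages; refcounts: pp0:2 pp1:2 pp2:1 pp3:1
Op 6: fork(P2) -> P3. 4 ppages; refcounts: pp0:3 pp1:3 pp2:1 pp3:1
Op 7: write(P3, v1, 154). refcount(pp1)=3>1 -> COPY to pp4. 5 ppages; refcounts: pp0:3 pp1:2 pp2:1 pp3:1 pp4:1
Op 8: write(P0, v1, 108). refcount(pp2)=1 -> write in place. 5 ppages; refcounts: pp0:3 pp1:2 pp2:1 pp3:1 pp4:1
P0: v0 -> pp3 = 153
P1: v0 -> pp0 = 13
P2: v0 -> pp0 = 13
P3: v0 -> pp0 = 13

Answer: 153 13 13 13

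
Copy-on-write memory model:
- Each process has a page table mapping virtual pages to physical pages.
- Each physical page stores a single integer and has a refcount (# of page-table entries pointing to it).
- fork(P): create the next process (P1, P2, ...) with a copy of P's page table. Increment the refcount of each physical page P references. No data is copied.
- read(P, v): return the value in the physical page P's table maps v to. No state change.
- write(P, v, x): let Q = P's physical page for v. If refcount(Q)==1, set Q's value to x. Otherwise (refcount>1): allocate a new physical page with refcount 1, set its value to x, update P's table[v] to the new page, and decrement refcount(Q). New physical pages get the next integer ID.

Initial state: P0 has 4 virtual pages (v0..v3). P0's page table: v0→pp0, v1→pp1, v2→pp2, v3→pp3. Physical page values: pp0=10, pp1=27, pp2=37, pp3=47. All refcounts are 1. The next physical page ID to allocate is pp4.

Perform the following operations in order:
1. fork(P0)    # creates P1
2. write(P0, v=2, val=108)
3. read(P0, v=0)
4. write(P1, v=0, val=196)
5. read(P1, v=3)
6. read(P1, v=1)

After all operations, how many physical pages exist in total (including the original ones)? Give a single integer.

Op 1: fork(P0) -> P1. 4 ppages; refcounts: pp0:2 pp1:2 pp2:2 pp3:2
Op 2: write(P0, v2, 108). refcount(pp2)=2>1 -> COPY to pp4. 5 ppages; refcounts: pp0:2 pp1:2 pp2:1 pp3:2 pp4:1
Op 3: read(P0, v0) -> 10. No state change.
Op 4: write(P1, v0, 196). refcount(pp0)=2>1 -> COPY to pp5. 6 ppages; refcounts: pp0:1 pp1:2 pp2:1 pp3:2 pp4:1 pp5:1
Op 5: read(P1, v3) -> 47. No state change.
Op 6: read(P1, v1) -> 27. No state change.

Answer: 6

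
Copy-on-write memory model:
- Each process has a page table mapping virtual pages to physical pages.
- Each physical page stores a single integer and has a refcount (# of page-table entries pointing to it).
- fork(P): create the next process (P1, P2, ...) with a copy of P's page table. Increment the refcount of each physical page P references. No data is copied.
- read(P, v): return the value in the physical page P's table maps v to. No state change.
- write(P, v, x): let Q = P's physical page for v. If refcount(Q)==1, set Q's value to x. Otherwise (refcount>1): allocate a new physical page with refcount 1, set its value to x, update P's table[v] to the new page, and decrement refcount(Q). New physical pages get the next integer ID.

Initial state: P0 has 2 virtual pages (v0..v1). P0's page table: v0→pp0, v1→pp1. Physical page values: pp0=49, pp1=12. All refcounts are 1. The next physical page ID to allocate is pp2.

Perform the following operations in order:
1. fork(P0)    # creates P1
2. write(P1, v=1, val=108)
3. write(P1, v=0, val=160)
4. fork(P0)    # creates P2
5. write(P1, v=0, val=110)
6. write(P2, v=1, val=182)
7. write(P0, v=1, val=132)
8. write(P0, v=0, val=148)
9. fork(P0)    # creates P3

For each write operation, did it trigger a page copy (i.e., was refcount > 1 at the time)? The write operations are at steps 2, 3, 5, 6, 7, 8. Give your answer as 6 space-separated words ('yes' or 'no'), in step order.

Op 1: fork(P0) -> P1. 2 ppages; refcounts: pp0:2 pp1:2
Op 2: write(P1, v1, 108). refcount(pp1)=2>1 -> COPY to pp2. 3 ppages; refcounts: pp0:2 pp1:1 pp2:1
Op 3: write(P1, v0, 160). refcount(pp0)=2>1 -> COPY to pp3. 4 ppages; refcounts: pp0:1 pp1:1 pp2:1 pp3:1
Op 4: fork(P0) -> P2. 4 ppages; refcounts: pp0:2 pp1:2 pp2:1 pp3:1
Op 5: write(P1, v0, 110). refcount(pp3)=1 -> write in place. 4 ppages; refcounts: pp0:2 pp1:2 pp2:1 pp3:1
Op 6: write(P2, v1, 182). refcount(pp1)=2>1 -> COPY to pp4. 5 ppages; refcounts: pp0:2 pp1:1 pp2:1 pp3:1 pp4:1
Op 7: write(P0, v1, 132). refcount(pp1)=1 -> write in place. 5 ppages; refcounts: pp0:2 pp1:1 pp2:1 pp3:1 pp4:1
Op 8: write(P0, v0, 148). refcount(pp0)=2>1 -> COPY to pp5. 6 ppages; refcounts: pp0:1 pp1:1 pp2:1 pp3:1 pp4:1 pp5:1
Op 9: fork(P0) -> P3. 6 ppages; refcounts: pp0:1 pp1:2 pp2:1 pp3:1 pp4:1 pp5:2

yes yes no yes no yes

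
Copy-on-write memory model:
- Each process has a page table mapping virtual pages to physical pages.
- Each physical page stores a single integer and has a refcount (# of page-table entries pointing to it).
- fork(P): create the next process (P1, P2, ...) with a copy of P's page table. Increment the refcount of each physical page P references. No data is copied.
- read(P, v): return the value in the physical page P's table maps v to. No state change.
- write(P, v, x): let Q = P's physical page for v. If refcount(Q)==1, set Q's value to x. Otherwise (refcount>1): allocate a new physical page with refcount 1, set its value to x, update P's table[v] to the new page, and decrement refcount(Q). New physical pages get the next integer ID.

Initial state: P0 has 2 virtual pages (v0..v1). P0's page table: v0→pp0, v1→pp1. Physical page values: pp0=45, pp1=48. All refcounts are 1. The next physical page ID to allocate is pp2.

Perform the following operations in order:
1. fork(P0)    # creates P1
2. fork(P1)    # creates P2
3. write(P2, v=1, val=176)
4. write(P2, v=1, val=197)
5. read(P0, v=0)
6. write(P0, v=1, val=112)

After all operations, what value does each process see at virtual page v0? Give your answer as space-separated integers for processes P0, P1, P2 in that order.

Op 1: fork(P0) -> P1. 2 ppages; refcounts: pp0:2 pp1:2
Op 2: fork(P1) -> P2. 2 ppages; refcounts: pp0:3 pp1:3
Op 3: write(P2, v1, 176). refcount(pp1)=3>1 -> COPY to pp2. 3 ppages; refcounts: pp0:3 pp1:2 pp2:1
Op 4: write(P2, v1, 197). refcount(pp2)=1 -> write in place. 3 ppages; refcounts: pp0:3 pp1:2 pp2:1
Op 5: read(P0, v0) -> 45. No state change.
Op 6: write(P0, v1, 112). refcount(pp1)=2>1 -> COPY to pp3. 4 ppages; refcounts: pp0:3 pp1:1 pp2:1 pp3:1
P0: v0 -> pp0 = 45
P1: v0 -> pp0 = 45
P2: v0 -> pp0 = 45

Answer: 45 45 45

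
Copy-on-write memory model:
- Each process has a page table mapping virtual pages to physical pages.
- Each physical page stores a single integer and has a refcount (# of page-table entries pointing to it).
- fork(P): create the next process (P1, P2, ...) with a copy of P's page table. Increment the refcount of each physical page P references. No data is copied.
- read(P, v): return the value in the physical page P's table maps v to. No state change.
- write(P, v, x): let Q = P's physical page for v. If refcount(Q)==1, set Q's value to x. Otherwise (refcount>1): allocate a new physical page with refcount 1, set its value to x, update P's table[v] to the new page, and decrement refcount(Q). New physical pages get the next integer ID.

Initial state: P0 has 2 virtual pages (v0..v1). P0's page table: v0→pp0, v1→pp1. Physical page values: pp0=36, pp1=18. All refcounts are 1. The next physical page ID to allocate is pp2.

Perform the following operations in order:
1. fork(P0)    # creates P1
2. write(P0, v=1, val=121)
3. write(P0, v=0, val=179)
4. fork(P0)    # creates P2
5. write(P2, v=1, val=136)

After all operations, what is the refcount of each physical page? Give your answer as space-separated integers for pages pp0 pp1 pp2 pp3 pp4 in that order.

Answer: 1 1 1 2 1

Derivation:
Op 1: fork(P0) -> P1. 2 ppages; refcounts: pp0:2 pp1:2
Op 2: write(P0, v1, 121). refcount(pp1)=2>1 -> COPY to pp2. 3 ppages; refcounts: pp0:2 pp1:1 pp2:1
Op 3: write(P0, v0, 179). refcount(pp0)=2>1 -> COPY to pp3. 4 ppages; refcounts: pp0:1 pp1:1 pp2:1 pp3:1
Op 4: fork(P0) -> P2. 4 ppages; refcounts: pp0:1 pp1:1 pp2:2 pp3:2
Op 5: write(P2, v1, 136). refcount(pp2)=2>1 -> COPY to pp4. 5 ppages; refcounts: pp0:1 pp1:1 pp2:1 pp3:2 pp4:1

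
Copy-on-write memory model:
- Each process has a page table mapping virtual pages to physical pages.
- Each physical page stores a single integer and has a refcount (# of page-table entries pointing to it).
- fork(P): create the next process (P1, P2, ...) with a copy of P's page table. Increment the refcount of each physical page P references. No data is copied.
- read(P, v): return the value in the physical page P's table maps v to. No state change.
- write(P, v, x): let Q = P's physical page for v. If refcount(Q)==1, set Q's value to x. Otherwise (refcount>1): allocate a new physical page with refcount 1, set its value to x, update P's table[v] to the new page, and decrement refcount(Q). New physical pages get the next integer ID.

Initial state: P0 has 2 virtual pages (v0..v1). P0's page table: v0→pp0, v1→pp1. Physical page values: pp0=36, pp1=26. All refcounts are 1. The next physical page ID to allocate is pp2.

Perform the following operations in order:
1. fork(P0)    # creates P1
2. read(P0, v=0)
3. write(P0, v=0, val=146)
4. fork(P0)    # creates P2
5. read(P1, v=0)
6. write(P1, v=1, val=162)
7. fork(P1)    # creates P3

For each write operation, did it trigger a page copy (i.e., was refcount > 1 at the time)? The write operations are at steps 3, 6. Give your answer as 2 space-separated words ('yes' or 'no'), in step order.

Op 1: fork(P0) -> P1. 2 ppages; refcounts: pp0:2 pp1:2
Op 2: read(P0, v0) -> 36. No state change.
Op 3: write(P0, v0, 146). refcount(pp0)=2>1 -> COPY to pp2. 3 ppages; refcounts: pp0:1 pp1:2 pp2:1
Op 4: fork(P0) -> P2. 3 ppages; refcounts: pp0:1 pp1:3 pp2:2
Op 5: read(P1, v0) -> 36. No state change.
Op 6: write(P1, v1, 162). refcount(pp1)=3>1 -> COPY to pp3. 4 ppages; refcounts: pp0:1 pp1:2 pp2:2 pp3:1
Op 7: fork(P1) -> P3. 4 ppages; refcounts: pp0:2 pp1:2 pp2:2 pp3:2

yes yes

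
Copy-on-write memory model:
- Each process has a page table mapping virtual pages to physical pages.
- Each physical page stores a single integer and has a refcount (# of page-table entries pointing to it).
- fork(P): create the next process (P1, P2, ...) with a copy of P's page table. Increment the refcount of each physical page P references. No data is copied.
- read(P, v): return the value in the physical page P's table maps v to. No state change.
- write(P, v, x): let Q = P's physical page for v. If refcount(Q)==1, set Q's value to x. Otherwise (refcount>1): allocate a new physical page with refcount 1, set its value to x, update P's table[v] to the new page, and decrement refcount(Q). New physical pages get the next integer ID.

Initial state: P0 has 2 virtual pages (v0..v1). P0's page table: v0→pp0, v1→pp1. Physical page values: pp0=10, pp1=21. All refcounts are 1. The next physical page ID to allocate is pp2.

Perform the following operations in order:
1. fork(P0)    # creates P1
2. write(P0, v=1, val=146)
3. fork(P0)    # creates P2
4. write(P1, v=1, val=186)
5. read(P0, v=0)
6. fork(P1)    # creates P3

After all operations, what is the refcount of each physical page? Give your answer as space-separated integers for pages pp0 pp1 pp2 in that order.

Answer: 4 2 2

Derivation:
Op 1: fork(P0) -> P1. 2 ppages; refcounts: pp0:2 pp1:2
Op 2: write(P0, v1, 146). refcount(pp1)=2>1 -> COPY to pp2. 3 ppages; refcounts: pp0:2 pp1:1 pp2:1
Op 3: fork(P0) -> P2. 3 ppages; refcounts: pp0:3 pp1:1 pp2:2
Op 4: write(P1, v1, 186). refcount(pp1)=1 -> write in place. 3 ppages; refcounts: pp0:3 pp1:1 pp2:2
Op 5: read(P0, v0) -> 10. No state change.
Op 6: fork(P1) -> P3. 3 ppages; refcounts: pp0:4 pp1:2 pp2:2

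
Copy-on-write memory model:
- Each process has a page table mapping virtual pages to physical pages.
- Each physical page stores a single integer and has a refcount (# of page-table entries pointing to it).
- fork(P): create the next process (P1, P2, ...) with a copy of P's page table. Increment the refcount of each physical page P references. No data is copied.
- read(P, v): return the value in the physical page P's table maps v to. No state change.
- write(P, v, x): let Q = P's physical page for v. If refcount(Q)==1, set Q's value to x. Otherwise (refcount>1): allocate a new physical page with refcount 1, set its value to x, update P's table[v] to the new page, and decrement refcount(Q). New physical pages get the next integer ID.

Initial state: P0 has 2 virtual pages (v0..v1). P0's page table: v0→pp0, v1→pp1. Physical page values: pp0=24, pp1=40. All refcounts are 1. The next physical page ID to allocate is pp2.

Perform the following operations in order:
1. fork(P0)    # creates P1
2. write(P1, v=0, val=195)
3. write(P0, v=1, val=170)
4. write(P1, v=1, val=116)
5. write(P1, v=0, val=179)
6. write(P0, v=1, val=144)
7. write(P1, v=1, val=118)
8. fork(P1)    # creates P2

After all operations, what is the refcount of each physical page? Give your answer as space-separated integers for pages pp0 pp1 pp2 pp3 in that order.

Op 1: fork(P0) -> P1. 2 ppages; refcounts: pp0:2 pp1:2
Op 2: write(P1, v0, 195). refcount(pp0)=2>1 -> COPY to pp2. 3 ppages; refcounts: pp0:1 pp1:2 pp2:1
Op 3: write(P0, v1, 170). refcount(pp1)=2>1 -> COPY to pp3. 4 ppages; refcounts: pp0:1 pp1:1 pp2:1 pp3:1
Op 4: write(P1, v1, 116). refcount(pp1)=1 -> write in place. 4 ppages; refcounts: pp0:1 pp1:1 pp2:1 pp3:1
Op 5: write(P1, v0, 179). refcount(pp2)=1 -> write in place. 4 ppages; refcounts: pp0:1 pp1:1 pp2:1 pp3:1
Op 6: write(P0, v1, 144). refcount(pp3)=1 -> write in place. 4 ppages; refcounts: pp0:1 pp1:1 pp2:1 pp3:1
Op 7: write(P1, v1, 118). refcount(pp1)=1 -> write in place. 4 ppages; refcounts: pp0:1 pp1:1 pp2:1 pp3:1
Op 8: fork(P1) -> P2. 4 ppages; refcounts: pp0:1 pp1:2 pp2:2 pp3:1

Answer: 1 2 2 1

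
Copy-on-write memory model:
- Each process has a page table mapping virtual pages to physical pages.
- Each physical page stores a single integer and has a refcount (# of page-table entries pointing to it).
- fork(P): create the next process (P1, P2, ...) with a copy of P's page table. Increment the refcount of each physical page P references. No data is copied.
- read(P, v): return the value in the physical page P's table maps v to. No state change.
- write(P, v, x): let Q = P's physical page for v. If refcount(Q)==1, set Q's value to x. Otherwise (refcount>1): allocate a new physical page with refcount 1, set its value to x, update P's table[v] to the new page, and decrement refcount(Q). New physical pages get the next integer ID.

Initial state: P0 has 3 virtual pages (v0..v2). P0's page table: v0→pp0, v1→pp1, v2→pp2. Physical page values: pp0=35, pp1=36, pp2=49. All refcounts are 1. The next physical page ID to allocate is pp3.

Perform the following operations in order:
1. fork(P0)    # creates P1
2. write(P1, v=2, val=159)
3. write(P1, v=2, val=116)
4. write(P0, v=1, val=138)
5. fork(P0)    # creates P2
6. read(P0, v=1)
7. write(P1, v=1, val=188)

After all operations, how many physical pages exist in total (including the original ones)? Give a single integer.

Answer: 5

Derivation:
Op 1: fork(P0) -> P1. 3 ppages; refcounts: pp0:2 pp1:2 pp2:2
Op 2: write(P1, v2, 159). refcount(pp2)=2>1 -> COPY to pp3. 4 ppages; refcounts: pp0:2 pp1:2 pp2:1 pp3:1
Op 3: write(P1, v2, 116). refcount(pp3)=1 -> write in place. 4 ppages; refcounts: pp0:2 pp1:2 pp2:1 pp3:1
Op 4: write(P0, v1, 138). refcount(pp1)=2>1 -> COPY to pp4. 5 ppages; refcounts: pp0:2 pp1:1 pp2:1 pp3:1 pp4:1
Op 5: fork(P0) -> P2. 5 ppages; refcounts: pp0:3 pp1:1 pp2:2 pp3:1 pp4:2
Op 6: read(P0, v1) -> 138. No state change.
Op 7: write(P1, v1, 188). refcount(pp1)=1 -> write in place. 5 ppages; refcounts: pp0:3 pp1:1 pp2:2 pp3:1 pp4:2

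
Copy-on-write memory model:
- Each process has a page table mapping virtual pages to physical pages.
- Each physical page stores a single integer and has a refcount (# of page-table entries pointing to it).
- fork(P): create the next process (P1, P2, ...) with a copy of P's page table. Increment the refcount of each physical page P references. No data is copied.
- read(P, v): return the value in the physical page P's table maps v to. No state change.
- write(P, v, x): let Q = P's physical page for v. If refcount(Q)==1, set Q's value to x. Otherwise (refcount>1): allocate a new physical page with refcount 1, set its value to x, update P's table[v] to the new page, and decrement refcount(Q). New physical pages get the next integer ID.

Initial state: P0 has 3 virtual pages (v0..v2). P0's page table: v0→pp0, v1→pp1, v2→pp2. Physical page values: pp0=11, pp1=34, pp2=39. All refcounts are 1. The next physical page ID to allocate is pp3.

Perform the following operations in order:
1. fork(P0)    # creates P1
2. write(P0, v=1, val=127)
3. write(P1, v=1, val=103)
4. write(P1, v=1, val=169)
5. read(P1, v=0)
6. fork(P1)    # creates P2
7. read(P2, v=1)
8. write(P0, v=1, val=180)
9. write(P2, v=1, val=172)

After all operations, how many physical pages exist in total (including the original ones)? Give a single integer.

Op 1: fork(P0) -> P1. 3 ppages; refcounts: pp0:2 pp1:2 pp2:2
Op 2: write(P0, v1, 127). refcount(pp1)=2>1 -> COPY to pp3. 4 ppages; refcounts: pp0:2 pp1:1 pp2:2 pp3:1
Op 3: write(P1, v1, 103). refcount(pp1)=1 -> write in place. 4 ppages; refcounts: pp0:2 pp1:1 pp2:2 pp3:1
Op 4: write(P1, v1, 169). refcount(pp1)=1 -> write in place. 4 ppages; refcounts: pp0:2 pp1:1 pp2:2 pp3:1
Op 5: read(P1, v0) -> 11. No state change.
Op 6: fork(P1) -> P2. 4 ppages; refcounts: pp0:3 pp1:2 pp2:3 pp3:1
Op 7: read(P2, v1) -> 169. No state change.
Op 8: write(P0, v1, 180). refcount(pp3)=1 -> write in place. 4 ppages; refcounts: pp0:3 pp1:2 pp2:3 pp3:1
Op 9: write(P2, v1, 172). refcount(pp1)=2>1 -> COPY to pp4. 5 ppages; refcounts: pp0:3 pp1:1 pp2:3 pp3:1 pp4:1

Answer: 5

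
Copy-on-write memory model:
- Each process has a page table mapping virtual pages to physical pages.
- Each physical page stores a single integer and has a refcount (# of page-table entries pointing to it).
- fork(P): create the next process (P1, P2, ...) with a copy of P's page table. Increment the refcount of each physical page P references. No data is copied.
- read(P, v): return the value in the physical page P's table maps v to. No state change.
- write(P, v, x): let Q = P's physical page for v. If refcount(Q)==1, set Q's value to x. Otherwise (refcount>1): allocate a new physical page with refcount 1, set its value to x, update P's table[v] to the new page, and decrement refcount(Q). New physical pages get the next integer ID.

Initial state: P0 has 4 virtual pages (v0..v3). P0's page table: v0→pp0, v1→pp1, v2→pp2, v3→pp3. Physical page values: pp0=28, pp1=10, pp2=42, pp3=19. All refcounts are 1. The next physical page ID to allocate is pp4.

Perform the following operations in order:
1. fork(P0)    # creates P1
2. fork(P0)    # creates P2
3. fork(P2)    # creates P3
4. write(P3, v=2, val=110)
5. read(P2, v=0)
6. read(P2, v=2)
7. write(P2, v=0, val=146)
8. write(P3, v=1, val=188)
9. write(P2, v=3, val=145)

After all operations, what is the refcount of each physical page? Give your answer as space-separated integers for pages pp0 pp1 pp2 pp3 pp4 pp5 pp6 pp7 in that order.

Answer: 3 3 3 3 1 1 1 1

Derivation:
Op 1: fork(P0) -> P1. 4 ppages; refcounts: pp0:2 pp1:2 pp2:2 pp3:2
Op 2: fork(P0) -> P2. 4 ppages; refcounts: pp0:3 pp1:3 pp2:3 pp3:3
Op 3: fork(P2) -> P3. 4 ppages; refcounts: pp0:4 pp1:4 pp2:4 pp3:4
Op 4: write(P3, v2, 110). refcount(pp2)=4>1 -> COPY to pp4. 5 ppages; refcounts: pp0:4 pp1:4 pp2:3 pp3:4 pp4:1
Op 5: read(P2, v0) -> 28. No state change.
Op 6: read(P2, v2) -> 42. No state change.
Op 7: write(P2, v0, 146). refcount(pp0)=4>1 -> COPY to pp5. 6 ppages; refcounts: pp0:3 pp1:4 pp2:3 pp3:4 pp4:1 pp5:1
Op 8: write(P3, v1, 188). refcount(pp1)=4>1 -> COPY to pp6. 7 ppages; refcounts: pp0:3 pp1:3 pp2:3 pp3:4 pp4:1 pp5:1 pp6:1
Op 9: write(P2, v3, 145). refcount(pp3)=4>1 -> COPY to pp7. 8 ppages; refcounts: pp0:3 pp1:3 pp2:3 pp3:3 pp4:1 pp5:1 pp6:1 pp7:1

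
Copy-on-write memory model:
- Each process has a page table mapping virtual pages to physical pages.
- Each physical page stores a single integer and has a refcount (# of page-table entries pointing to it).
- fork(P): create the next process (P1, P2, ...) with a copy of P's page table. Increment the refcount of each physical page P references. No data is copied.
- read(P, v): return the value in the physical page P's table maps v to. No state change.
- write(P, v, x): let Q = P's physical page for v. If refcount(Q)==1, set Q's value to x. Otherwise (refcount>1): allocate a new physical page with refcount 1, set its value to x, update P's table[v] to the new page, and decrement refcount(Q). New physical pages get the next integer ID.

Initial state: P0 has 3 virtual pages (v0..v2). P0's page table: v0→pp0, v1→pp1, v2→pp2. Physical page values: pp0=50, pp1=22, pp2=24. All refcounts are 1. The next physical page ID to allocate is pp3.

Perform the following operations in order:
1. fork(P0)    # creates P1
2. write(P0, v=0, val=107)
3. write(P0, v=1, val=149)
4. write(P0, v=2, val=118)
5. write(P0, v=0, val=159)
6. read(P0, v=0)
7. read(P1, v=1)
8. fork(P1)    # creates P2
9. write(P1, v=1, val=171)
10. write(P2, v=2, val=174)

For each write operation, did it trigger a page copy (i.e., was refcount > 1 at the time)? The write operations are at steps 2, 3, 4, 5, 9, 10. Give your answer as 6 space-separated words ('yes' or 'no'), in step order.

Op 1: fork(P0) -> P1. 3 ppages; refcounts: pp0:2 pp1:2 pp2:2
Op 2: write(P0, v0, 107). refcount(pp0)=2>1 -> COPY to pp3. 4 ppages; refcounts: pp0:1 pp1:2 pp2:2 pp3:1
Op 3: write(P0, v1, 149). refcount(pp1)=2>1 -> COPY to pp4. 5 ppages; refcounts: pp0:1 pp1:1 pp2:2 pp3:1 pp4:1
Op 4: write(P0, v2, 118). refcount(pp2)=2>1 -> COPY to pp5. 6 ppages; refcounts: pp0:1 pp1:1 pp2:1 pp3:1 pp4:1 pp5:1
Op 5: write(P0, v0, 159). refcount(pp3)=1 -> write in place. 6 ppages; refcounts: pp0:1 pp1:1 pp2:1 pp3:1 pp4:1 pp5:1
Op 6: read(P0, v0) -> 159. No state change.
Op 7: read(P1, v1) -> 22. No state change.
Op 8: fork(P1) -> P2. 6 ppages; refcounts: pp0:2 pp1:2 pp2:2 pp3:1 pp4:1 pp5:1
Op 9: write(P1, v1, 171). refcount(pp1)=2>1 -> COPY to pp6. 7 ppages; refcounts: pp0:2 pp1:1 pp2:2 pp3:1 pp4:1 pp5:1 pp6:1
Op 10: write(P2, v2, 174). refcount(pp2)=2>1 -> COPY to pp7. 8 ppages; refcounts: pp0:2 pp1:1 pp2:1 pp3:1 pp4:1 pp5:1 pp6:1 pp7:1

yes yes yes no yes yes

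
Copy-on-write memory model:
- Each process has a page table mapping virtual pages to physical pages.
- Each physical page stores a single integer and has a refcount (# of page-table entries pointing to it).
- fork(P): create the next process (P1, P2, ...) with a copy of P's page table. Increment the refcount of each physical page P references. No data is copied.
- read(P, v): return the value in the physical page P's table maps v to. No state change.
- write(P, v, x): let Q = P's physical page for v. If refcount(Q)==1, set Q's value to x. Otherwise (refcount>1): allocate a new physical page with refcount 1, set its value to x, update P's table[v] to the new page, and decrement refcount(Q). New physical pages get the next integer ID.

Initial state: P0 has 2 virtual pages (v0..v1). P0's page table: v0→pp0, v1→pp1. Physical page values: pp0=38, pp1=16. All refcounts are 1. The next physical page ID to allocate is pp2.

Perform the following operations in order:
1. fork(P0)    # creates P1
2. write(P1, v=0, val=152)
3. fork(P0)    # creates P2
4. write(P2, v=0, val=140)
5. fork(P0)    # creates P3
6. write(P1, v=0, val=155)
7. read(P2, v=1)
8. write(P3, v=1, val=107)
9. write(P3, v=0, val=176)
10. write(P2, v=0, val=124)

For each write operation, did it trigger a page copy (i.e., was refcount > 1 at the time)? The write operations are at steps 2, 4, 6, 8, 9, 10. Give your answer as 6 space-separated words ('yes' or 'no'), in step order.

Op 1: fork(P0) -> P1. 2 ppages; refcounts: pp0:2 pp1:2
Op 2: write(P1, v0, 152). refcount(pp0)=2>1 -> COPY to pp2. 3 ppages; refcounts: pp0:1 pp1:2 pp2:1
Op 3: fork(P0) -> P2. 3 ppages; refcounts: pp0:2 pp1:3 pp2:1
Op 4: write(P2, v0, 140). refcount(pp0)=2>1 -> COPY to pp3. 4 ppages; refcounts: pp0:1 pp1:3 pp2:1 pp3:1
Op 5: fork(P0) -> P3. 4 ppages; refcounts: pp0:2 pp1:4 pp2:1 pp3:1
Op 6: write(P1, v0, 155). refcount(pp2)=1 -> write in place. 4 ppages; refcounts: pp0:2 pp1:4 pp2:1 pp3:1
Op 7: read(P2, v1) -> 16. No state change.
Op 8: write(P3, v1, 107). refcount(pp1)=4>1 -> COPY to pp4. 5 ppages; refcounts: pp0:2 pp1:3 pp2:1 pp3:1 pp4:1
Op 9: write(P3, v0, 176). refcount(pp0)=2>1 -> COPY to pp5. 6 ppages; refcounts: pp0:1 pp1:3 pp2:1 pp3:1 pp4:1 pp5:1
Op 10: write(P2, v0, 124). refcount(pp3)=1 -> write in place. 6 ppages; refcounts: pp0:1 pp1:3 pp2:1 pp3:1 pp4:1 pp5:1

yes yes no yes yes no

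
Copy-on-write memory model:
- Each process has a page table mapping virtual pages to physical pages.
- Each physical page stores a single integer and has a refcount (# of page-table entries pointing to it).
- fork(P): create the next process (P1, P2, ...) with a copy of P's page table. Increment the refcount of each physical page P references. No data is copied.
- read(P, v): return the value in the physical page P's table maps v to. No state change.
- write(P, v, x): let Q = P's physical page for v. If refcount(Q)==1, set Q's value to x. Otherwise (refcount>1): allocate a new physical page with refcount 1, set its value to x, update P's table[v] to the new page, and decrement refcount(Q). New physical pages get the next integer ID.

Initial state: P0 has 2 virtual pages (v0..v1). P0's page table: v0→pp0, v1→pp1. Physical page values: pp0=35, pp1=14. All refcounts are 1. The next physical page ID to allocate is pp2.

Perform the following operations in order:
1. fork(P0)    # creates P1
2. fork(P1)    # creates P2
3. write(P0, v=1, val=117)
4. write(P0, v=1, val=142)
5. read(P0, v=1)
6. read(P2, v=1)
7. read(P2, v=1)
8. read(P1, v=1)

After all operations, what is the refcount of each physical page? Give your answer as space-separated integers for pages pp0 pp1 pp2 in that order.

Op 1: fork(P0) -> P1. 2 ppages; refcounts: pp0:2 pp1:2
Op 2: fork(P1) -> P2. 2 ppages; refcounts: pp0:3 pp1:3
Op 3: write(P0, v1, 117). refcount(pp1)=3>1 -> COPY to pp2. 3 ppages; refcounts: pp0:3 pp1:2 pp2:1
Op 4: write(P0, v1, 142). refcount(pp2)=1 -> write in place. 3 ppages; refcounts: pp0:3 pp1:2 pp2:1
Op 5: read(P0, v1) -> 142. No state change.
Op 6: read(P2, v1) -> 14. No state change.
Op 7: read(P2, v1) -> 14. No state change.
Op 8: read(P1, v1) -> 14. No state change.

Answer: 3 2 1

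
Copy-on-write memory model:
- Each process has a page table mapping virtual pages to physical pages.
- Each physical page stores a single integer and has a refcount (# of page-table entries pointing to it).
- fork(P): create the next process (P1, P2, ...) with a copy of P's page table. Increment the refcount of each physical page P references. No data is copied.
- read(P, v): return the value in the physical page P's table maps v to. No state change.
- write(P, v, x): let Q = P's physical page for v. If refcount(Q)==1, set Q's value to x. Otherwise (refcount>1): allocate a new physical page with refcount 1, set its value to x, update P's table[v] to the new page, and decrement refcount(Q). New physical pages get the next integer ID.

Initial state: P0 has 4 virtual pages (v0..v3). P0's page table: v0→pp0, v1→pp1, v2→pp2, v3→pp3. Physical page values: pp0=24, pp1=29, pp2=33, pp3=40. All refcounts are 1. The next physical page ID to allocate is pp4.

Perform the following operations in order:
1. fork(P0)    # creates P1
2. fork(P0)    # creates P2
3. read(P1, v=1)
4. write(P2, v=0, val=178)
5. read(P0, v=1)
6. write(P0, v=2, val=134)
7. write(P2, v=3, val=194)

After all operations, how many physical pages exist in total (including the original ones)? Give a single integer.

Op 1: fork(P0) -> P1. 4 ppages; refcounts: pp0:2 pp1:2 pp2:2 pp3:2
Op 2: fork(P0) -> P2. 4 ppages; refcounts: pp0:3 pp1:3 pp2:3 pp3:3
Op 3: read(P1, v1) -> 29. No state change.
Op 4: write(P2, v0, 178). refcount(pp0)=3>1 -> COPY to pp4. 5 ppages; refcounts: pp0:2 pp1:3 pp2:3 pp3:3 pp4:1
Op 5: read(P0, v1) -> 29. No state change.
Op 6: write(P0, v2, 134). refcount(pp2)=3>1 -> COPY to pp5. 6 ppages; refcounts: pp0:2 pp1:3 pp2:2 pp3:3 pp4:1 pp5:1
Op 7: write(P2, v3, 194). refcount(pp3)=3>1 -> COPY to pp6. 7 ppages; refcounts: pp0:2 pp1:3 pp2:2 pp3:2 pp4:1 pp5:1 pp6:1

Answer: 7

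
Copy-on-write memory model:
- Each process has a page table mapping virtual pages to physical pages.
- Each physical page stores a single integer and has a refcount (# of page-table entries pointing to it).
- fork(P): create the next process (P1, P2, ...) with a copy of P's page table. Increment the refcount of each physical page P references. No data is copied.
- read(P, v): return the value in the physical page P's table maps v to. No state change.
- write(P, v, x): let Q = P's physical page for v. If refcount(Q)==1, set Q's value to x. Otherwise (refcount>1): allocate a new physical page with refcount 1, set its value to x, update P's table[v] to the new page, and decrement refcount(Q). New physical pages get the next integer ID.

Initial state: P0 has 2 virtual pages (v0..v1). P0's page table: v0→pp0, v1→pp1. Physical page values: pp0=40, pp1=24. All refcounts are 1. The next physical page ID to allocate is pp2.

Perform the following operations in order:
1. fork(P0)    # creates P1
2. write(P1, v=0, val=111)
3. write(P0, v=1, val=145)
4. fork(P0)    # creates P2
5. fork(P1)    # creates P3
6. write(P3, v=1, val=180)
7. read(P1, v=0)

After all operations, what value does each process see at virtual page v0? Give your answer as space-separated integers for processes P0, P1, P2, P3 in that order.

Answer: 40 111 40 111

Derivation:
Op 1: fork(P0) -> P1. 2 ppages; refcounts: pp0:2 pp1:2
Op 2: write(P1, v0, 111). refcount(pp0)=2>1 -> COPY to pp2. 3 ppages; refcounts: pp0:1 pp1:2 pp2:1
Op 3: write(P0, v1, 145). refcount(pp1)=2>1 -> COPY to pp3. 4 ppages; refcounts: pp0:1 pp1:1 pp2:1 pp3:1
Op 4: fork(P0) -> P2. 4 ppages; refcounts: pp0:2 pp1:1 pp2:1 pp3:2
Op 5: fork(P1) -> P3. 4 ppages; refcounts: pp0:2 pp1:2 pp2:2 pp3:2
Op 6: write(P3, v1, 180). refcount(pp1)=2>1 -> COPY to pp4. 5 ppages; refcounts: pp0:2 pp1:1 pp2:2 pp3:2 pp4:1
Op 7: read(P1, v0) -> 111. No state change.
P0: v0 -> pp0 = 40
P1: v0 -> pp2 = 111
P2: v0 -> pp0 = 40
P3: v0 -> pp2 = 111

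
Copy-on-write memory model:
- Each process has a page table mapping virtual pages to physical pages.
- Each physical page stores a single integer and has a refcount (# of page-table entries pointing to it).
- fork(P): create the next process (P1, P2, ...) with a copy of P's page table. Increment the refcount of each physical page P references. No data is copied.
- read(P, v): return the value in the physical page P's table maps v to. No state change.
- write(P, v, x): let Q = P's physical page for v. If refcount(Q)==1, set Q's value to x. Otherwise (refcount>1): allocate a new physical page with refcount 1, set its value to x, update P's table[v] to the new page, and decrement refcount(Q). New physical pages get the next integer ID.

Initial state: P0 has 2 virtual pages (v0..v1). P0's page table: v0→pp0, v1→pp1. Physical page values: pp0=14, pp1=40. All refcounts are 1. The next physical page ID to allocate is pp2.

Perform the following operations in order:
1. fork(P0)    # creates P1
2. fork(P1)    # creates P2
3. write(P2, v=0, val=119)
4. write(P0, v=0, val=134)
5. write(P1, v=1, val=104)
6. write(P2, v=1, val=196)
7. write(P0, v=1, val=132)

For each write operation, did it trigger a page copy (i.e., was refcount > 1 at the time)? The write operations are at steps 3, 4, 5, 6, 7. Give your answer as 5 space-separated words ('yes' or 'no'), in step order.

Op 1: fork(P0) -> P1. 2 ppages; refcounts: pp0:2 pp1:2
Op 2: fork(P1) -> P2. 2 ppages; refcounts: pp0:3 pp1:3
Op 3: write(P2, v0, 119). refcount(pp0)=3>1 -> COPY to pp2. 3 ppages; refcounts: pp0:2 pp1:3 pp2:1
Op 4: write(P0, v0, 134). refcount(pp0)=2>1 -> COPY to pp3. 4 ppages; refcounts: pp0:1 pp1:3 pp2:1 pp3:1
Op 5: write(P1, v1, 104). refcount(pp1)=3>1 -> COPY to pp4. 5 ppages; refcounts: pp0:1 pp1:2 pp2:1 pp3:1 pp4:1
Op 6: write(P2, v1, 196). refcount(pp1)=2>1 -> COPY to pp5. 6 ppages; refcounts: pp0:1 pp1:1 pp2:1 pp3:1 pp4:1 pp5:1
Op 7: write(P0, v1, 132). refcount(pp1)=1 -> write in place. 6 ppages; refcounts: pp0:1 pp1:1 pp2:1 pp3:1 pp4:1 pp5:1

yes yes yes yes no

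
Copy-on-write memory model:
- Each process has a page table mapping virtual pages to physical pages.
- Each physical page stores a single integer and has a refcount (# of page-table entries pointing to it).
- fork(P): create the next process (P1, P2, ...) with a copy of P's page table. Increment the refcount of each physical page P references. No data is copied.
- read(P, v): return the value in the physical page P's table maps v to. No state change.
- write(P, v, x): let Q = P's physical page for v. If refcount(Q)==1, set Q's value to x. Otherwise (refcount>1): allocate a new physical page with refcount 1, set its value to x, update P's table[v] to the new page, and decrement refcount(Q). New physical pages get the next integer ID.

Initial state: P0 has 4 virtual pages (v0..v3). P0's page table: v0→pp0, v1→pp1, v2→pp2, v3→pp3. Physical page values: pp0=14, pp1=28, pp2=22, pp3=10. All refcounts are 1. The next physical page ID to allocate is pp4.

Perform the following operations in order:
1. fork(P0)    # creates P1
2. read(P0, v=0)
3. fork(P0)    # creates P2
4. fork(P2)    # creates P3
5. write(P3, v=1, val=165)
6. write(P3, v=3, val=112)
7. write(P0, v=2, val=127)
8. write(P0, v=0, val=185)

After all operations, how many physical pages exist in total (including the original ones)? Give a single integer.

Answer: 8

Derivation:
Op 1: fork(P0) -> P1. 4 ppages; refcounts: pp0:2 pp1:2 pp2:2 pp3:2
Op 2: read(P0, v0) -> 14. No state change.
Op 3: fork(P0) -> P2. 4 ppages; refcounts: pp0:3 pp1:3 pp2:3 pp3:3
Op 4: fork(P2) -> P3. 4 ppages; refcounts: pp0:4 pp1:4 pp2:4 pp3:4
Op 5: write(P3, v1, 165). refcount(pp1)=4>1 -> COPY to pp4. 5 ppages; refcounts: pp0:4 pp1:3 pp2:4 pp3:4 pp4:1
Op 6: write(P3, v3, 112). refcount(pp3)=4>1 -> COPY to pp5. 6 ppages; refcounts: pp0:4 pp1:3 pp2:4 pp3:3 pp4:1 pp5:1
Op 7: write(P0, v2, 127). refcount(pp2)=4>1 -> COPY to pp6. 7 ppages; refcounts: pp0:4 pp1:3 pp2:3 pp3:3 pp4:1 pp5:1 pp6:1
Op 8: write(P0, v0, 185). refcount(pp0)=4>1 -> COPY to pp7. 8 ppages; refcounts: pp0:3 pp1:3 pp2:3 pp3:3 pp4:1 pp5:1 pp6:1 pp7:1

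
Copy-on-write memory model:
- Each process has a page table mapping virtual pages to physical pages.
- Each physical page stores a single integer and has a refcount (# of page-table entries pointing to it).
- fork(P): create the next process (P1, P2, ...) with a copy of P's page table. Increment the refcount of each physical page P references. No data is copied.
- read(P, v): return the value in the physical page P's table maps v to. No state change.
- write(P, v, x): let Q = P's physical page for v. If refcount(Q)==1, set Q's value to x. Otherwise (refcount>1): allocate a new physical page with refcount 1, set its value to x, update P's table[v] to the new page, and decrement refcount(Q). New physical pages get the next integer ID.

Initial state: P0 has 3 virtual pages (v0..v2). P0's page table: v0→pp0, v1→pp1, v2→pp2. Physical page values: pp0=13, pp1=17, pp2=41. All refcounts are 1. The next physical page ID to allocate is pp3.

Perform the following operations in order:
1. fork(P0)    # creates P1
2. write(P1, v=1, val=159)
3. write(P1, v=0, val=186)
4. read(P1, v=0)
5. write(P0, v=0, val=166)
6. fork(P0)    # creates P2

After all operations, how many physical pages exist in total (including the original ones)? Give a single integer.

Answer: 5

Derivation:
Op 1: fork(P0) -> P1. 3 ppages; refcounts: pp0:2 pp1:2 pp2:2
Op 2: write(P1, v1, 159). refcount(pp1)=2>1 -> COPY to pp3. 4 ppages; refcounts: pp0:2 pp1:1 pp2:2 pp3:1
Op 3: write(P1, v0, 186). refcount(pp0)=2>1 -> COPY to pp4. 5 ppages; refcounts: pp0:1 pp1:1 pp2:2 pp3:1 pp4:1
Op 4: read(P1, v0) -> 186. No state change.
Op 5: write(P0, v0, 166). refcount(pp0)=1 -> write in place. 5 ppages; refcounts: pp0:1 pp1:1 pp2:2 pp3:1 pp4:1
Op 6: fork(P0) -> P2. 5 ppages; refcounts: pp0:2 pp1:2 pp2:3 pp3:1 pp4:1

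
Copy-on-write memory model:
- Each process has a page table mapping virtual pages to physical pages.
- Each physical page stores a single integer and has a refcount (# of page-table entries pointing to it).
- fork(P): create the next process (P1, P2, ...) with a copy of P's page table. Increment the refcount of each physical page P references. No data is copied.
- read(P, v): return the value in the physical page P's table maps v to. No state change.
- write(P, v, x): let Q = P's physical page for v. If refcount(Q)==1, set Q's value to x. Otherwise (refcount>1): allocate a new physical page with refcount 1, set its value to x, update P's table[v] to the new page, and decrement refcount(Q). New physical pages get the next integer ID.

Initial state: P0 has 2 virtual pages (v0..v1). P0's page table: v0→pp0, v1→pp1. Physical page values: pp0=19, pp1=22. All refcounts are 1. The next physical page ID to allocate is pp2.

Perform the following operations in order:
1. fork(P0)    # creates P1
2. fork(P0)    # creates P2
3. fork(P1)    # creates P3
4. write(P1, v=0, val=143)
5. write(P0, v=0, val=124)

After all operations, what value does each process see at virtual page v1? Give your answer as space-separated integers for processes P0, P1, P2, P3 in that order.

Op 1: fork(P0) -> P1. 2 ppages; refcounts: pp0:2 pp1:2
Op 2: fork(P0) -> P2. 2 ppages; refcounts: pp0:3 pp1:3
Op 3: fork(P1) -> P3. 2 ppages; refcounts: pp0:4 pp1:4
Op 4: write(P1, v0, 143). refcount(pp0)=4>1 -> COPY to pp2. 3 ppages; refcounts: pp0:3 pp1:4 pp2:1
Op 5: write(P0, v0, 124). refcount(pp0)=3>1 -> COPY to pp3. 4 ppages; refcounts: pp0:2 pp1:4 pp2:1 pp3:1
P0: v1 -> pp1 = 22
P1: v1 -> pp1 = 22
P2: v1 -> pp1 = 22
P3: v1 -> pp1 = 22

Answer: 22 22 22 22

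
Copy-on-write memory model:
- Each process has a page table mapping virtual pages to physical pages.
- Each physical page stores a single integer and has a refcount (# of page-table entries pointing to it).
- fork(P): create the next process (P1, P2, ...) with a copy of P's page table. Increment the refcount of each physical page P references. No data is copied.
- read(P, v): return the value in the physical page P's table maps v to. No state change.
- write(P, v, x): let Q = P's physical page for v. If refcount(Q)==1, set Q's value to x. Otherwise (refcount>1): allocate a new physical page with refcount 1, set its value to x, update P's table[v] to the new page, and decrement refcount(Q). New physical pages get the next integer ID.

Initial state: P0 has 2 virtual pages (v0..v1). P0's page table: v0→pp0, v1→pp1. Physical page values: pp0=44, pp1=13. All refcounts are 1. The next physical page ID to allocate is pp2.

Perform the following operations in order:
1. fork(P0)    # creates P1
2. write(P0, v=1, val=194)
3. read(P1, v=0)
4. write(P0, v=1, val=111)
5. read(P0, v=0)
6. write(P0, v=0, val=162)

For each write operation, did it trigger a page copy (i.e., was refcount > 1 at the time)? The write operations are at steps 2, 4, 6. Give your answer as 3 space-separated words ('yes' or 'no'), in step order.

Op 1: fork(P0) -> P1. 2 ppages; refcounts: pp0:2 pp1:2
Op 2: write(P0, v1, 194). refcount(pp1)=2>1 -> COPY to pp2. 3 ppages; refcounts: pp0:2 pp1:1 pp2:1
Op 3: read(P1, v0) -> 44. No state change.
Op 4: write(P0, v1, 111). refcount(pp2)=1 -> write in place. 3 ppages; refcounts: pp0:2 pp1:1 pp2:1
Op 5: read(P0, v0) -> 44. No state change.
Op 6: write(P0, v0, 162). refcount(pp0)=2>1 -> COPY to pp3. 4 ppages; refcounts: pp0:1 pp1:1 pp2:1 pp3:1

yes no yes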